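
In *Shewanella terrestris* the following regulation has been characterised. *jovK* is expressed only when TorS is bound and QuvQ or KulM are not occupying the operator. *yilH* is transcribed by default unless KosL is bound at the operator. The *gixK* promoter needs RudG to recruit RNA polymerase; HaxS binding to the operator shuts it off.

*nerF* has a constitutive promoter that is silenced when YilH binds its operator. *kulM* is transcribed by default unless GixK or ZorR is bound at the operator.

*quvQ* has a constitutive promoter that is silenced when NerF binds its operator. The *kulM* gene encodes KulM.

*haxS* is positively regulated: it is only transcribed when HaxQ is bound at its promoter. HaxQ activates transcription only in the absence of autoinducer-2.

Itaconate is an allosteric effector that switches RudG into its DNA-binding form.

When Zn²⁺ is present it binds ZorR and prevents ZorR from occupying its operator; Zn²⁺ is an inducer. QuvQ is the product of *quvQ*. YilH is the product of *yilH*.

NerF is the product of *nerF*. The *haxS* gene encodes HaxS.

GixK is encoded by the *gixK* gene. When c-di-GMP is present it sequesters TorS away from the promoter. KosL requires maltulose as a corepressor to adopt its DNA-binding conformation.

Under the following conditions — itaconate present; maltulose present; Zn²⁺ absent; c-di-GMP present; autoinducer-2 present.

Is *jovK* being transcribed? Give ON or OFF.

c-di-GMP is present, so TorS is inactive.
Maltulose is present, so KosL is active.
With repressor KosL bound, *yilH* is not transcribed.
So YilH is not produced.
With no repressor bound, *nerF* is transcribed.
So NerF is produced and active.
With repressor NerF bound, *quvQ* is not transcribed.
So QuvQ is not produced.
Autoinducer-2 is present, so HaxQ is inactive.
Required activator HaxQ is absent, so *haxS* is not transcribed.
So HaxS is not produced.
Itaconate is present, so RudG is active.
No repressor is bound and RudG is active, so *gixK* is transcribed.
So GixK is produced and active.
Zn²⁺ is absent, so ZorR is active.
With repressor GixK bound, *kulM* is not transcribed.
So KulM is not produced.
Required activator TorS is absent, so *jovK* is not transcribed.

OFF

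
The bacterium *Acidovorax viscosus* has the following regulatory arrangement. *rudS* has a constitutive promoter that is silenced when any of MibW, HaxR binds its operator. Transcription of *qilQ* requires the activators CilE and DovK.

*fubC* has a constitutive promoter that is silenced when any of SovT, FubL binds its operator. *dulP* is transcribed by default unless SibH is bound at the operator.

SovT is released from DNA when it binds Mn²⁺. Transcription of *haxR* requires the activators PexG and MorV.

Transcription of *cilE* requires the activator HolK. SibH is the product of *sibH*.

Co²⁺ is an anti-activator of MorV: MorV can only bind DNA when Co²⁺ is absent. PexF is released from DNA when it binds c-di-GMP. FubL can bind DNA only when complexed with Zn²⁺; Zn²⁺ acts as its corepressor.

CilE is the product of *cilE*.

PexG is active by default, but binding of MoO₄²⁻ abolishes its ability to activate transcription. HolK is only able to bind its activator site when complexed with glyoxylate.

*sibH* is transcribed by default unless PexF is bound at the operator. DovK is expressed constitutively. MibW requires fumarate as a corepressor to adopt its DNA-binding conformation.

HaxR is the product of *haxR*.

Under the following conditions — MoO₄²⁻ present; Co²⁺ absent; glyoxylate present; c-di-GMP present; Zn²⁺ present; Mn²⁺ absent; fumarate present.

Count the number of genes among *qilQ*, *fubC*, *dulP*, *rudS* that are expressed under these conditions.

Glyoxylate is present, so HolK is active.
No repressor is bound and HolK is active, so *cilE* is transcribed.
So CilE is produced and active.
DovK is produced constitutively and is active.
No repressor is bound and CilE and DovK are active, so *qilQ* is transcribed.
→ *qilQ* is ON.
Mn²⁺ is absent, so SovT is active.
Zn²⁺ is present, so FubL is active.
With repressor SovT bound, *fubC* is not transcribed.
→ *fubC* is OFF.
c-di-GMP is present, so PexF is inactive.
With no repressor bound, *sibH* is transcribed.
So SibH is produced and active.
With repressor SibH bound, *dulP* is not transcribed.
→ *dulP* is OFF.
Fumarate is present, so MibW is active.
MoO₄²⁻ is present, so PexG is inactive.
Co²⁺ is absent, so MorV is active.
Required activator PexG is absent, so *haxR* is not transcribed.
So HaxR is not produced.
With repressor MibW bound, *rudS* is not transcribed.
→ *rudS* is OFF.
1 of the 4 genes is transcribed.

1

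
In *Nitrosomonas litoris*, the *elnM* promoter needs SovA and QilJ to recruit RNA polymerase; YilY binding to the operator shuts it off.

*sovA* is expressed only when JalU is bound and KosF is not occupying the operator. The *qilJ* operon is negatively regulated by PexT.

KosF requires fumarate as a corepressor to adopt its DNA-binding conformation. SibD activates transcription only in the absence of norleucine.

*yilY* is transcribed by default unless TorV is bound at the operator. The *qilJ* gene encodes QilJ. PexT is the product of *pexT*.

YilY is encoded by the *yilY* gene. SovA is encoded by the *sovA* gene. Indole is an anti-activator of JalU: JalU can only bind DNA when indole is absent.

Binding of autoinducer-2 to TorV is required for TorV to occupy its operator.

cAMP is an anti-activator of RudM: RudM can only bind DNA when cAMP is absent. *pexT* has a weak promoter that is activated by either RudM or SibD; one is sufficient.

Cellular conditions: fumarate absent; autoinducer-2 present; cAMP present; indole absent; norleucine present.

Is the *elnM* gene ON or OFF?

ON

Indole is absent, so JalU is active.
Fumarate is absent, so KosF is inactive.
No repressor is bound and JalU is active, so *sovA* is transcribed.
So SovA is produced and active.
Autoinducer-2 is present, so TorV is active.
With repressor TorV bound, *yilY* is not transcribed.
So YilY is not produced.
cAMP is present, so RudM is inactive.
Norleucine is present, so SibD is inactive.
No activator is available at the *pexT* promoter, so *pexT* is not transcribed.
So PexT is not produced.
With no repressor bound, *qilJ* is transcribed.
So QilJ is produced and active.
No repressor is bound and SovA and QilJ are active, so *elnM* is transcribed.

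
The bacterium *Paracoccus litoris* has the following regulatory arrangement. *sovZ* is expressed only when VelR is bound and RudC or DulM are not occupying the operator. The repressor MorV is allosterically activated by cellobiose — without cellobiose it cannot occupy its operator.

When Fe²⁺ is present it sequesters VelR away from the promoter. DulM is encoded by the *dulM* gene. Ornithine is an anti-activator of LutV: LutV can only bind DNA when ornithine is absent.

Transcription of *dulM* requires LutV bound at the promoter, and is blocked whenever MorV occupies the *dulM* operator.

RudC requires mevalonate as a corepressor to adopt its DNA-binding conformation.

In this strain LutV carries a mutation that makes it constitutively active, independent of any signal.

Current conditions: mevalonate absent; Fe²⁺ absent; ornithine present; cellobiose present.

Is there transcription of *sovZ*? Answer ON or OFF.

Mevalonate is absent, so RudC is inactive.
Cellobiose is present, so MorV is active.
LutV is constitutively active in this strain.
With repressor MorV bound, *dulM* is not transcribed.
So DulM is not produced.
Fe²⁺ is absent, so VelR is active.
No repressor is bound and VelR is active, so *sovZ* is transcribed.

ON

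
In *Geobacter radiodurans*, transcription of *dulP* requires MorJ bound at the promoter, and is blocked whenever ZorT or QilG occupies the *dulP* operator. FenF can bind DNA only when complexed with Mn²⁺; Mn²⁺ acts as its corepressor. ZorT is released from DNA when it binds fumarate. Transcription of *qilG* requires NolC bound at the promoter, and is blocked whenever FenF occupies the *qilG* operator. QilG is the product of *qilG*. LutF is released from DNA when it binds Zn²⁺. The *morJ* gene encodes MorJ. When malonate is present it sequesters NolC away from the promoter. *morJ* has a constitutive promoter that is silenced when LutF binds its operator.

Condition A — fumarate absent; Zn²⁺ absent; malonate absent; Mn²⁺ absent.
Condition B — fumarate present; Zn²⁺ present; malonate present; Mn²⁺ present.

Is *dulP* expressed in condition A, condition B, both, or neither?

Condition A:
Fumarate is absent, so ZorT is active.
Zn²⁺ is absent, so LutF is active.
With repressor LutF bound, *morJ* is not transcribed.
So MorJ is not produced.
Malonate is absent, so NolC is active.
Mn²⁺ is absent, so FenF is inactive.
No repressor is bound and NolC is active, so *qilG* is transcribed.
So QilG is produced and active.
With repressor ZorT bound, *dulP* is not transcribed.
→ *dulP* is OFF in A.
Condition B:
Fumarate is present, so ZorT is inactive.
Zn²⁺ is present, so LutF is inactive.
With no repressor bound, *morJ* is transcribed.
So MorJ is produced and active.
Malonate is present, so NolC is inactive.
Mn²⁺ is present, so FenF is active.
With repressor FenF bound, *qilG* is not transcribed.
So QilG is not produced.
No repressor is bound and MorJ is active, so *dulP* is transcribed.
→ *dulP* is ON in B.

B only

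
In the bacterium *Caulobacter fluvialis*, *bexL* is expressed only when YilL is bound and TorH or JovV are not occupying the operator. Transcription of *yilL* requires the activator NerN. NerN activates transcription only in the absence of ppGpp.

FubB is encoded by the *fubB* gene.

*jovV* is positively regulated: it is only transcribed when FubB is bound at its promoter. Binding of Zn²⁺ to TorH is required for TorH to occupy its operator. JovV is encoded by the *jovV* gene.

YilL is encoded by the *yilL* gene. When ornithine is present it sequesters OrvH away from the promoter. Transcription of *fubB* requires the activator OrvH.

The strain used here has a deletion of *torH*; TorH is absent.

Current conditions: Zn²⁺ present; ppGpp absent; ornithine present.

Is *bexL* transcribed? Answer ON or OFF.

ppGpp is absent, so NerN is active.
No repressor is bound and NerN is active, so *yilL* is transcribed.
So YilL is produced and active.
TorH is non-functional in this strain, so it has no effect.
Ornithine is present, so OrvH is inactive.
Required activator OrvH is absent, so *fubB* is not transcribed.
So FubB is not produced.
Required activator FubB is absent, so *jovV* is not transcribed.
So JovV is not produced.
No repressor is bound and YilL is active, so *bexL* is transcribed.

ON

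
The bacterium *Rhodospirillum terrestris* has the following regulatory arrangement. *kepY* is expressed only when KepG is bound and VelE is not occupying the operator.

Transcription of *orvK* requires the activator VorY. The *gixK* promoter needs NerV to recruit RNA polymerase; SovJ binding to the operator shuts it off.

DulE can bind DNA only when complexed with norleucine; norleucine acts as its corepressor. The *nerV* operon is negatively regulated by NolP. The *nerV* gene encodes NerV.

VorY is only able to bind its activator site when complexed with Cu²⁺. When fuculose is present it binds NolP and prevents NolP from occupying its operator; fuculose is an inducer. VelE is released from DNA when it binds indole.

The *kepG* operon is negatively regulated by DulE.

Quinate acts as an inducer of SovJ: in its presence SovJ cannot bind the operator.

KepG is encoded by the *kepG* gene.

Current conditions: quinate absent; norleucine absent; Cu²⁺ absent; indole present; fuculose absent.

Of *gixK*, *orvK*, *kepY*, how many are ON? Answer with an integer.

Quinate is absent, so SovJ is active.
Fuculose is absent, so NolP is active.
With repressor NolP bound, *nerV* is not transcribed.
So NerV is not produced.
With repressor SovJ bound, *gixK* is not transcribed.
→ *gixK* is OFF.
Cu²⁺ is absent, so VorY is inactive.
Required activator VorY is absent, so *orvK* is not transcribed.
→ *orvK* is OFF.
Indole is present, so VelE is inactive.
Norleucine is absent, so DulE is inactive.
With no repressor bound, *kepG* is transcribed.
So KepG is produced and active.
No repressor is bound and KepG is active, so *kepY* is transcribed.
→ *kepY* is ON.
1 of the 3 genes is transcribed.

1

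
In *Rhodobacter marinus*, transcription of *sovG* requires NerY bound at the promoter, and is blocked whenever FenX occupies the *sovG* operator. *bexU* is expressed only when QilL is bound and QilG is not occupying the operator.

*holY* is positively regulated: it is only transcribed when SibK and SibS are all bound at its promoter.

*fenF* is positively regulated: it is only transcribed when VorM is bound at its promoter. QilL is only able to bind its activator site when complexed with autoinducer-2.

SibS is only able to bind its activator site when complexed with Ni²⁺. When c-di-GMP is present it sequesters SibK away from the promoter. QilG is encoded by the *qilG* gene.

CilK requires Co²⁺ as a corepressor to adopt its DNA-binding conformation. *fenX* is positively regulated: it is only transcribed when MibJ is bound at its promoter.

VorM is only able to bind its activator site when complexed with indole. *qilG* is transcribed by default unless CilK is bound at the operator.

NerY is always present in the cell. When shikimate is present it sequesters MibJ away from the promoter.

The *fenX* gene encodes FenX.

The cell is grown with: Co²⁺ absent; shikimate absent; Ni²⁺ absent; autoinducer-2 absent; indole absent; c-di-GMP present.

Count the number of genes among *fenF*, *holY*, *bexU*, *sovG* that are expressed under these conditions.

0

Indole is absent, so VorM is inactive.
Required activator VorM is absent, so *fenF* is not transcribed.
→ *fenF* is OFF.
c-di-GMP is present, so SibK is inactive.
Ni²⁺ is absent, so SibS is inactive.
Required activator SibK is absent, so *holY* is not transcribed.
→ *holY* is OFF.
Co²⁺ is absent, so CilK is inactive.
With no repressor bound, *qilG* is transcribed.
So QilG is produced and active.
Autoinducer-2 is absent, so QilL is inactive.
With repressor QilG bound, *bexU* is not transcribed.
→ *bexU* is OFF.
Shikimate is absent, so MibJ is active.
No repressor is bound and MibJ is active, so *fenX* is transcribed.
So FenX is produced and active.
NerY is produced constitutively and is active.
With repressor FenX bound, *sovG* is not transcribed.
→ *sovG* is OFF.
0 of the 4 genes are transcribed.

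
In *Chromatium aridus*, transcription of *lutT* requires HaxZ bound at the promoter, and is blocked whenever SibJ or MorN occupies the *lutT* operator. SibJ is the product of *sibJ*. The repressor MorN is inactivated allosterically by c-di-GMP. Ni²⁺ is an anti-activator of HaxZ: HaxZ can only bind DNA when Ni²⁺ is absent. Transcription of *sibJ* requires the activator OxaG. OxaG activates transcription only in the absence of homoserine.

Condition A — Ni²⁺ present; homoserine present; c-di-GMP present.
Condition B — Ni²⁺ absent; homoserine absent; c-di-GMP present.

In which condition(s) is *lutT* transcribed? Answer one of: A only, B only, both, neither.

neither

Condition A:
Ni²⁺ is present, so HaxZ is inactive.
Homoserine is present, so OxaG is inactive.
Required activator OxaG is absent, so *sibJ* is not transcribed.
So SibJ is not produced.
c-di-GMP is present, so MorN is inactive.
Required activator HaxZ is absent, so *lutT* is not transcribed.
→ *lutT* is OFF in A.
Condition B:
Ni²⁺ is absent, so HaxZ is active.
Homoserine is absent, so OxaG is active.
No repressor is bound and OxaG is active, so *sibJ* is transcribed.
So SibJ is produced and active.
c-di-GMP is present, so MorN is inactive.
With repressor SibJ bound, *lutT* is not transcribed.
→ *lutT* is OFF in B.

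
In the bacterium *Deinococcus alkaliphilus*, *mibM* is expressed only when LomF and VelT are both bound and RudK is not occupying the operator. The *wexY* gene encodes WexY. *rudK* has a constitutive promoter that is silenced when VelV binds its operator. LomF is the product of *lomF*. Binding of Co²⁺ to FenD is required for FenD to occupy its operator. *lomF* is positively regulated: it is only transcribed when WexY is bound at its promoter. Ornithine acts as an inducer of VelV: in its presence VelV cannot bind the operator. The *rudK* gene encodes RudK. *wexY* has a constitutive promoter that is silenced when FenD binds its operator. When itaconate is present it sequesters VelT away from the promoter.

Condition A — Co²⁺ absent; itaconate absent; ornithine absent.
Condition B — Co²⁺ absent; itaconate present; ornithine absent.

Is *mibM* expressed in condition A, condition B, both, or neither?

A only

Condition A:
Co²⁺ is absent, so FenD is inactive.
With no repressor bound, *wexY* is transcribed.
So WexY is produced and active.
No repressor is bound and WexY is active, so *lomF* is transcribed.
So LomF is produced and active.
Itaconate is absent, so VelT is active.
Ornithine is absent, so VelV is active.
With repressor VelV bound, *rudK* is not transcribed.
So RudK is not produced.
No repressor is bound and LomF and VelT are active, so *mibM* is transcribed.
→ *mibM* is ON in A.
Condition B:
Co²⁺ is absent, so FenD is inactive.
With no repressor bound, *wexY* is transcribed.
So WexY is produced and active.
No repressor is bound and WexY is active, so *lomF* is transcribed.
So LomF is produced and active.
Itaconate is present, so VelT is inactive.
Ornithine is absent, so VelV is active.
With repressor VelV bound, *rudK* is not transcribed.
So RudK is not produced.
Required activator VelT is absent, so *mibM* is not transcribed.
→ *mibM* is OFF in B.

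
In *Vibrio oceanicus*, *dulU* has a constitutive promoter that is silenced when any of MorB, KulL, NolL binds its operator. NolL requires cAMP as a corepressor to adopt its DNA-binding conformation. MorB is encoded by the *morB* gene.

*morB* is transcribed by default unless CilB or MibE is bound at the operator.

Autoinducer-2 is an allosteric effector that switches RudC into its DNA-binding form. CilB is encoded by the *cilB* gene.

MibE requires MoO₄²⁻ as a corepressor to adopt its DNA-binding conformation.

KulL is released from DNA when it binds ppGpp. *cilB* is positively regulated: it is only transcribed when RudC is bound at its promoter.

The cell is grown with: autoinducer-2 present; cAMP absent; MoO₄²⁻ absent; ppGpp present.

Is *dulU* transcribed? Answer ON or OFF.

Autoinducer-2 is present, so RudC is active.
No repressor is bound and RudC is active, so *cilB* is transcribed.
So CilB is produced and active.
MoO₄²⁻ is absent, so MibE is inactive.
With repressor CilB bound, *morB* is not transcribed.
So MorB is not produced.
ppGpp is present, so KulL is inactive.
cAMP is absent, so NolL is inactive.
With no repressor bound, *dulU* is transcribed.

ON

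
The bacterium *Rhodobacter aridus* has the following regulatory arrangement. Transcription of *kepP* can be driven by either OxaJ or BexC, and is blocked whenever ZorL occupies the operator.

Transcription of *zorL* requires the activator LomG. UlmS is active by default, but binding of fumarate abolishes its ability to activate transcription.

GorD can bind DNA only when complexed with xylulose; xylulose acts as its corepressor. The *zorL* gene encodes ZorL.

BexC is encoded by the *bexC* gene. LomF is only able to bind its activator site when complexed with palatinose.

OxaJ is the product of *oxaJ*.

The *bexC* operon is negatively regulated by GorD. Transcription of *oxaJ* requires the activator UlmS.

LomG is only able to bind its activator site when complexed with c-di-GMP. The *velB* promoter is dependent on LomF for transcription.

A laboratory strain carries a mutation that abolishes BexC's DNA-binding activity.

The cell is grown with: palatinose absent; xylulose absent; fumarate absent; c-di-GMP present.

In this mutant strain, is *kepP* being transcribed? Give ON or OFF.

OFF

Fumarate is absent, so UlmS is active.
No repressor is bound and UlmS is active, so *oxaJ* is transcribed.
So OxaJ is produced and active.
BexC is non-functional in this strain, so it has no effect.
c-di-GMP is present, so LomG is active.
No repressor is bound and LomG is active, so *zorL* is transcribed.
So ZorL is produced and active.
With repressor ZorL bound, *kepP* is not transcribed.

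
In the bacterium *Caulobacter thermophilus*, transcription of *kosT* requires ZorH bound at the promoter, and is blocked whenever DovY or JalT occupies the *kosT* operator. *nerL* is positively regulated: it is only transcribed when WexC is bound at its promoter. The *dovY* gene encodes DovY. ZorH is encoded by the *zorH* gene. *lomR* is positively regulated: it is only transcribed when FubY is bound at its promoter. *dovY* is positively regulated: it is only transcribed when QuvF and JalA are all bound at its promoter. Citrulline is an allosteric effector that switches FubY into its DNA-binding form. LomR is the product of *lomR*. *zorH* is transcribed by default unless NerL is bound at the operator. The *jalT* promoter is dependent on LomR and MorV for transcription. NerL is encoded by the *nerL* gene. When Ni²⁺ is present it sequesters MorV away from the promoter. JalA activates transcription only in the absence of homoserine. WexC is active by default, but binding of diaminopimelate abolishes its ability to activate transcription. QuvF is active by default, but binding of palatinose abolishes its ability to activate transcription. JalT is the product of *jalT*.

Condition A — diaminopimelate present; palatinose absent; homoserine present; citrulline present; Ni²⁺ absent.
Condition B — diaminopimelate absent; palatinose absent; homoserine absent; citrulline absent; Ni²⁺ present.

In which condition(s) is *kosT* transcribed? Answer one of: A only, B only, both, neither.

Condition A:
Diaminopimelate is present, so WexC is inactive.
Required activator WexC is absent, so *nerL* is not transcribed.
So NerL is not produced.
With no repressor bound, *zorH* is transcribed.
So ZorH is produced and active.
Palatinose is absent, so QuvF is active.
Homoserine is present, so JalA is inactive.
Required activator JalA is absent, so *dovY* is not transcribed.
So DovY is not produced.
Citrulline is present, so FubY is active.
No repressor is bound and FubY is active, so *lomR* is transcribed.
So LomR is produced and active.
Ni²⁺ is absent, so MorV is active.
No repressor is bound and LomR and MorV are active, so *jalT* is transcribed.
So JalT is produced and active.
With repressor JalT bound, *kosT* is not transcribed.
→ *kosT* is OFF in A.
Condition B:
Diaminopimelate is absent, so WexC is active.
No repressor is bound and WexC is active, so *nerL* is transcribed.
So NerL is produced and active.
With repressor NerL bound, *zorH* is not transcribed.
So ZorH is not produced.
Palatinose is absent, so QuvF is active.
Homoserine is absent, so JalA is active.
No repressor is bound and QuvF and JalA are active, so *dovY* is transcribed.
So DovY is produced and active.
Citrulline is absent, so FubY is inactive.
Required activator FubY is absent, so *lomR* is not transcribed.
So LomR is not produced.
Ni²⁺ is present, so MorV is inactive.
Required activator LomR is absent, so *jalT* is not transcribed.
So JalT is not produced.
With repressor DovY bound, *kosT* is not transcribed.
→ *kosT* is OFF in B.

neither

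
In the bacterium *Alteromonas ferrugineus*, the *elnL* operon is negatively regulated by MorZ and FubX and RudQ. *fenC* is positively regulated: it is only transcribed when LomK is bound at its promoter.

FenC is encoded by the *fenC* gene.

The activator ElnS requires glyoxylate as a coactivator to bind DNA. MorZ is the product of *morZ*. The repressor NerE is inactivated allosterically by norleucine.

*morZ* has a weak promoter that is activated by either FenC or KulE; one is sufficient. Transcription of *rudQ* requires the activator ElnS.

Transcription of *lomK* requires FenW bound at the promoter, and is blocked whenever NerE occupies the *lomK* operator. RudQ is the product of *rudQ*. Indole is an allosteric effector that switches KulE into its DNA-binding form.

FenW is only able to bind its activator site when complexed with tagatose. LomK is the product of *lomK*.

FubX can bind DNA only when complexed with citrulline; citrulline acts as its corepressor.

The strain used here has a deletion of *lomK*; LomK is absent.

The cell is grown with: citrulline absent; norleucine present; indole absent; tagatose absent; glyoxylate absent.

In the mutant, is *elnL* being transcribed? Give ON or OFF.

ON

LomK is non-functional in this strain, so it has no effect.
Required activator LomK is absent, so *fenC* is not transcribed.
So FenC is not produced.
Indole is absent, so KulE is inactive.
No activator is available at the *morZ* promoter, so *morZ* is not transcribed.
So MorZ is not produced.
Citrulline is absent, so FubX is inactive.
Glyoxylate is absent, so ElnS is inactive.
Required activator ElnS is absent, so *rudQ* is not transcribed.
So RudQ is not produced.
With no repressor bound, *elnL* is transcribed.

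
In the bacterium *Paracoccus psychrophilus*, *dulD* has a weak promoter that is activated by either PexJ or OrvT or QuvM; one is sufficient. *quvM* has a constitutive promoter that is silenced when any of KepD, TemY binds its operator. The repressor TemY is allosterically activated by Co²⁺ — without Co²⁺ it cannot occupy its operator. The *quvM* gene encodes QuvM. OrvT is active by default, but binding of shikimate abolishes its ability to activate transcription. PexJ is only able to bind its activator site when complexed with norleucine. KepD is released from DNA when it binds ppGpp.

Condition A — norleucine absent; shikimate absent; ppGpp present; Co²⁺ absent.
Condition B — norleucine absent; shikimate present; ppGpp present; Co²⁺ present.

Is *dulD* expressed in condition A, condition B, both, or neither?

A only

Condition A:
Norleucine is absent, so PexJ is inactive.
Shikimate is absent, so OrvT is active.
ppGpp is present, so KepD is inactive.
Co²⁺ is absent, so TemY is inactive.
With no repressor bound, *quvM* is transcribed.
So QuvM is produced and active.
Activator OrvT is present, so *dulD* is transcribed.
→ *dulD* is ON in A.
Condition B:
Norleucine is absent, so PexJ is inactive.
Shikimate is present, so OrvT is inactive.
ppGpp is present, so KepD is inactive.
Co²⁺ is present, so TemY is active.
With repressor TemY bound, *quvM* is not transcribed.
So QuvM is not produced.
No activator is available at the *dulD* promoter, so *dulD* is not transcribed.
→ *dulD* is OFF in B.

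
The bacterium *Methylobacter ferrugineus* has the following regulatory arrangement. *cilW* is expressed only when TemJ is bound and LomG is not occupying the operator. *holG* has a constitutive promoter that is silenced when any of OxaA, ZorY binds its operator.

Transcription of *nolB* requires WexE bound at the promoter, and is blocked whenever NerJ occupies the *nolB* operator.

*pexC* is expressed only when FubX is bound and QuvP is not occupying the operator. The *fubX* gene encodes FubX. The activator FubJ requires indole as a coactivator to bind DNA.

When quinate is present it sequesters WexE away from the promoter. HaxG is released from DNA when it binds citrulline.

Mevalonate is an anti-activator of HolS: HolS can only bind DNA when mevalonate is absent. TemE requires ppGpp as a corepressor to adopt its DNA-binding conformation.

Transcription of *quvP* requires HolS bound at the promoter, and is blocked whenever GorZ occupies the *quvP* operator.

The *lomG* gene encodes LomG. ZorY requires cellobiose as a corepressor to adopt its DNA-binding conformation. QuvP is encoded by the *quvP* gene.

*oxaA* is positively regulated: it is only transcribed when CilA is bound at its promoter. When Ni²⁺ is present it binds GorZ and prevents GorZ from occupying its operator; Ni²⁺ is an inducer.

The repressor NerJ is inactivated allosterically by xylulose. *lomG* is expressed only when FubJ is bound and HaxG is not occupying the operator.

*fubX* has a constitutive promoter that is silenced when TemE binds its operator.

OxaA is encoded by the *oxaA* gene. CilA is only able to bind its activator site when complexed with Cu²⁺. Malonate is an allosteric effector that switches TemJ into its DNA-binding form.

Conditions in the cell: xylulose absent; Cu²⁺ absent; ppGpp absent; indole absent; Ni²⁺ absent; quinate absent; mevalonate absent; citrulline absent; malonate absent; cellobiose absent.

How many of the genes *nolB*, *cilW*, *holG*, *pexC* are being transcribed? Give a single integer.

Xylulose is absent, so NerJ is active.
Quinate is absent, so WexE is active.
With repressor NerJ bound, *nolB* is not transcribed.
→ *nolB* is OFF.
Malonate is absent, so TemJ is inactive.
Indole is absent, so FubJ is inactive.
Citrulline is absent, so HaxG is active.
With repressor HaxG bound, *lomG* is not transcribed.
So LomG is not produced.
Required activator TemJ is absent, so *cilW* is not transcribed.
→ *cilW* is OFF.
Cu²⁺ is absent, so CilA is inactive.
Required activator CilA is absent, so *oxaA* is not transcribed.
So OxaA is not produced.
Cellobiose is absent, so ZorY is inactive.
With no repressor bound, *holG* is transcribed.
→ *holG* is ON.
ppGpp is absent, so TemE is inactive.
With no repressor bound, *fubX* is transcribed.
So FubX is produced and active.
Mevalonate is absent, so HolS is active.
Ni²⁺ is absent, so GorZ is active.
With repressor GorZ bound, *quvP* is not transcribed.
So QuvP is not produced.
No repressor is bound and FubX is active, so *pexC* is transcribed.
→ *pexC* is ON.
2 of the 4 genes are transcribed.

2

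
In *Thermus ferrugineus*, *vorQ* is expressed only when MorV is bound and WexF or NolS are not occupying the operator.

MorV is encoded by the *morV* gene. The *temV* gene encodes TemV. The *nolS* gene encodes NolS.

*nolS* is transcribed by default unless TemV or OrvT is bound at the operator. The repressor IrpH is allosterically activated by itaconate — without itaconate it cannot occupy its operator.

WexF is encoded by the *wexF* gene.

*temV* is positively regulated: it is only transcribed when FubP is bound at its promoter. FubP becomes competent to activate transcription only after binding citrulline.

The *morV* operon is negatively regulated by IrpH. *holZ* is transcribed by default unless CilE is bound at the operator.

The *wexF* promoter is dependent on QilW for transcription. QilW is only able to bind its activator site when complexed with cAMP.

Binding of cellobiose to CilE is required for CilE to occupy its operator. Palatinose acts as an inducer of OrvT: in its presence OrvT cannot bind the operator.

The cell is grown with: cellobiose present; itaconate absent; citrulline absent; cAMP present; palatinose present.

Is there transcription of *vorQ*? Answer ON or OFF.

cAMP is present, so QilW is active.
No repressor is bound and QilW is active, so *wexF* is transcribed.
So WexF is produced and active.
Citrulline is absent, so FubP is inactive.
Required activator FubP is absent, so *temV* is not transcribed.
So TemV is not produced.
Palatinose is present, so OrvT is inactive.
With no repressor bound, *nolS* is transcribed.
So NolS is produced and active.
Itaconate is absent, so IrpH is inactive.
With no repressor bound, *morV* is transcribed.
So MorV is produced and active.
With repressor WexF bound, *vorQ* is not transcribed.

OFF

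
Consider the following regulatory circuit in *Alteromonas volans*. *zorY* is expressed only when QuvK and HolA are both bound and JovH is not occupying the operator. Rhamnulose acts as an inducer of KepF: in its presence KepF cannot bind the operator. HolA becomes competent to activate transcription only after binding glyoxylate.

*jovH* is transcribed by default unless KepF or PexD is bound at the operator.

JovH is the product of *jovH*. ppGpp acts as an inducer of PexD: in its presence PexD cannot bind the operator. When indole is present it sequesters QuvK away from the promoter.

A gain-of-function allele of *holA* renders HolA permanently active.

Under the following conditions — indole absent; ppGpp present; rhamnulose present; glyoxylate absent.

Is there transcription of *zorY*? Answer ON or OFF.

Indole is absent, so QuvK is active.
Rhamnulose is present, so KepF is inactive.
ppGpp is present, so PexD is inactive.
With no repressor bound, *jovH* is transcribed.
So JovH is produced and active.
HolA is constitutively active in this strain.
With repressor JovH bound, *zorY* is not transcribed.

OFF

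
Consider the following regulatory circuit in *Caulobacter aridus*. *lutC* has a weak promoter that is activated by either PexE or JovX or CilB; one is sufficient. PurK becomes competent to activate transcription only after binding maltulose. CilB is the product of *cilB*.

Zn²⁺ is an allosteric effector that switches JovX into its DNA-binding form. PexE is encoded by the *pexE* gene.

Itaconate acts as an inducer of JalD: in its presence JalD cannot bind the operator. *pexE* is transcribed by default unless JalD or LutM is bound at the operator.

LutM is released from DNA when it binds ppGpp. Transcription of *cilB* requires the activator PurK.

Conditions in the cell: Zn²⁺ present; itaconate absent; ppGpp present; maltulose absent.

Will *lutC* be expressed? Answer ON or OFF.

Itaconate is absent, so JalD is active.
ppGpp is present, so LutM is inactive.
With repressor JalD bound, *pexE* is not transcribed.
So PexE is not produced.
Zn²⁺ is present, so JovX is active.
Maltulose is absent, so PurK is inactive.
Required activator PurK is absent, so *cilB* is not transcribed.
So CilB is not produced.
Activator JovX is present, so *lutC* is transcribed.

ON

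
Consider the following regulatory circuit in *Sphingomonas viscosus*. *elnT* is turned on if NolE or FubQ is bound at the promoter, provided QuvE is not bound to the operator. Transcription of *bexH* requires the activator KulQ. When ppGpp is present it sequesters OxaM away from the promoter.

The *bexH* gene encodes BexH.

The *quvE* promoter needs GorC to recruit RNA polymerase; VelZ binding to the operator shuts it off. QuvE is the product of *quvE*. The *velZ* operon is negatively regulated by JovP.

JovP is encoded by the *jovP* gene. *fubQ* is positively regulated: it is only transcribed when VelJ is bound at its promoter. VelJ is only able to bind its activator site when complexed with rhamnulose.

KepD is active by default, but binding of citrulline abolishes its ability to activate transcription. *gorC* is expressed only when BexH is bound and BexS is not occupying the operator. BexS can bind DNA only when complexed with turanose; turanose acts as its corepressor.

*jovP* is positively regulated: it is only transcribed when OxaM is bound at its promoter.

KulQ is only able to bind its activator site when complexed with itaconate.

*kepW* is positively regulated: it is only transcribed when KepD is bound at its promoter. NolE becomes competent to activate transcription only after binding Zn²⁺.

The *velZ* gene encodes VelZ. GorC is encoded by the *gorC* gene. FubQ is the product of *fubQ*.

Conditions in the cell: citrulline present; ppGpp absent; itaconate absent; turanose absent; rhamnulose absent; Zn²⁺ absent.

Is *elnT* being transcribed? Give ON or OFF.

Zn²⁺ is absent, so NolE is inactive.
ppGpp is absent, so OxaM is active.
No repressor is bound and OxaM is active, so *jovP* is transcribed.
So JovP is produced and active.
With repressor JovP bound, *velZ* is not transcribed.
So VelZ is not produced.
Itaconate is absent, so KulQ is inactive.
Required activator KulQ is absent, so *bexH* is not transcribed.
So BexH is not produced.
Turanose is absent, so BexS is inactive.
Required activator BexH is absent, so *gorC* is not transcribed.
So GorC is not produced.
Required activator GorC is absent, so *quvE* is not transcribed.
So QuvE is not produced.
Rhamnulose is absent, so VelJ is inactive.
Required activator VelJ is absent, so *fubQ* is not transcribed.
So FubQ is not produced.
No activator is available at the *elnT* promoter, so *elnT* is not transcribed.

OFF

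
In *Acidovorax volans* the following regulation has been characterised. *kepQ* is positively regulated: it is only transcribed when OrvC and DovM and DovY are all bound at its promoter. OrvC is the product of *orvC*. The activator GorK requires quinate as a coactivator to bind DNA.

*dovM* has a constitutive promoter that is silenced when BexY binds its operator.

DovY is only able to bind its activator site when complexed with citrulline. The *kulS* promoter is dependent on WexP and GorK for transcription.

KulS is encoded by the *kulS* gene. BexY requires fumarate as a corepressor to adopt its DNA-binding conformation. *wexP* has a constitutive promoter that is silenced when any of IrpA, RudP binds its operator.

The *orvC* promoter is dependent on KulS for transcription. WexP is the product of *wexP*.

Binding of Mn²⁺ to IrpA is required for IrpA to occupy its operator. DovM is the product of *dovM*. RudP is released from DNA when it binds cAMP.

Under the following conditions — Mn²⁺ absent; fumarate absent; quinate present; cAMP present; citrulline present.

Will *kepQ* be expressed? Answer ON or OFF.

ON

Mn²⁺ is absent, so IrpA is inactive.
cAMP is present, so RudP is inactive.
With no repressor bound, *wexP* is transcribed.
So WexP is produced and active.
Quinate is present, so GorK is active.
No repressor is bound and WexP and GorK are active, so *kulS* is transcribed.
So KulS is produced and active.
No repressor is bound and KulS is active, so *orvC* is transcribed.
So OrvC is produced and active.
Fumarate is absent, so BexY is inactive.
With no repressor bound, *dovM* is transcribed.
So DovM is produced and active.
Citrulline is present, so DovY is active.
No repressor is bound and OrvC and DovM and DovY are active, so *kepQ* is transcribed.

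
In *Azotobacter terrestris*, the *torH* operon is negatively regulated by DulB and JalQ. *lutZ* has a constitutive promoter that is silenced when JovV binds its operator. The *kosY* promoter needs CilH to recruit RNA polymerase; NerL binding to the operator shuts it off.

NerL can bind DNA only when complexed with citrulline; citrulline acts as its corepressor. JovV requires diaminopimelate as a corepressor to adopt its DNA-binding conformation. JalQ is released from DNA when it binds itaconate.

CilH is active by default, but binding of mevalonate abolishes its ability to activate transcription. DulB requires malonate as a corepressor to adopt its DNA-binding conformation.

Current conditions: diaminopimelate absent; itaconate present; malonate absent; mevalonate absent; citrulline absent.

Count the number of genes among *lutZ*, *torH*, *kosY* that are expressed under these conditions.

3

Diaminopimelate is absent, so JovV is inactive.
With no repressor bound, *lutZ* is transcribed.
→ *lutZ* is ON.
Malonate is absent, so DulB is inactive.
Itaconate is present, so JalQ is inactive.
With no repressor bound, *torH* is transcribed.
→ *torH* is ON.
Citrulline is absent, so NerL is inactive.
Mevalonate is absent, so CilH is active.
No repressor is bound and CilH is active, so *kosY* is transcribed.
→ *kosY* is ON.
3 of the 3 genes are transcribed.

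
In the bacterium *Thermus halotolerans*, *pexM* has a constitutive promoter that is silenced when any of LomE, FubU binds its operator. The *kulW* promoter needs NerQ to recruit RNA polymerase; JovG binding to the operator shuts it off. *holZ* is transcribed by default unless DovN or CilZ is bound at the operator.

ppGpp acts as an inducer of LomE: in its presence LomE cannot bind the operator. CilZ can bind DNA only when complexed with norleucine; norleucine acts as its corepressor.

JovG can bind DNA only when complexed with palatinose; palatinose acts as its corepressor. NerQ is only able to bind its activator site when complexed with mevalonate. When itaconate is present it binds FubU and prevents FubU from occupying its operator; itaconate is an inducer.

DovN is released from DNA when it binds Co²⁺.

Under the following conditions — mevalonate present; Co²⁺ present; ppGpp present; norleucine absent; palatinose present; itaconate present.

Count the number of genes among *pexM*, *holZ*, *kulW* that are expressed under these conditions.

ppGpp is present, so LomE is inactive.
Itaconate is present, so FubU is inactive.
With no repressor bound, *pexM* is transcribed.
→ *pexM* is ON.
Co²⁺ is present, so DovN is inactive.
Norleucine is absent, so CilZ is inactive.
With no repressor bound, *holZ* is transcribed.
→ *holZ* is ON.
Mevalonate is present, so NerQ is active.
Palatinose is present, so JovG is active.
With repressor JovG bound, *kulW* is not transcribed.
→ *kulW* is OFF.
2 of the 3 genes are transcribed.

2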